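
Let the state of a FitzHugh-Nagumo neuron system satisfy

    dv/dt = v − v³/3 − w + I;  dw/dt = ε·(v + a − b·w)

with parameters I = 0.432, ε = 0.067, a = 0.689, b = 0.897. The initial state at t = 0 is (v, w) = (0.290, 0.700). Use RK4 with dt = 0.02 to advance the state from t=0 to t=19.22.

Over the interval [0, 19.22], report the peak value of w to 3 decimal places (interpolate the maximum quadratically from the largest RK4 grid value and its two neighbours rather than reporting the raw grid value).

t=0.000: state=(0.290, 0.700)
step 1 (dt=0.02): k1=(0.014, 0.024), k2=(0.014, 0.024), k3=(0.014, 0.024), k4=(0.014, 0.024); state += dt/6·(k1+2k2+2k3+k4)
t=0.020: state=(0.290, 0.700)
t=0.040: state=(0.291, 0.701)
t=0.060: state=(0.291, 0.701)
continuing one RK4 step at a time; state shown every 50 steps (Δt=1):
t=1.000: state=(0.296, 0.723)
t=2.000: state=(0.276, 0.745)
t=3.000: state=(0.190, 0.762)
t=4.000: state=(-0.057, 0.768)
t=5.000: state=(-0.692, 0.746)
t=6.000: state=(-1.544, 0.672)
t=7.000: state=(-1.779, 0.567)
t=8.000: state=(-1.766, 0.463)
t=9.000: state=(-1.722, 0.367)
t=10.000: state=(-1.677, 0.280)
t=11.000: state=(-1.631, 0.201)
t=12.000: state=(-1.585, 0.130)
t=13.000: state=(-1.540, 0.065)
t=14.000: state=(-1.496, 0.008)
t=15.000: state=(-1.452, -0.044)
t=16.000: state=(-1.408, -0.089)
t=17.000: state=(-1.364, -0.130)
t=18.000: state=(-1.321, -0.164)
t=19.000: state=(-1.277, -0.194)
t=19.220: state=(-1.267, -0.200)
largest grid value and its neighbours: w(3.820)=0.76787, w(3.840)=0.76787, w(3.860)=0.76787
parabola through these three points peaks at t≈3.845 with w≈0.76787

max w = 0.768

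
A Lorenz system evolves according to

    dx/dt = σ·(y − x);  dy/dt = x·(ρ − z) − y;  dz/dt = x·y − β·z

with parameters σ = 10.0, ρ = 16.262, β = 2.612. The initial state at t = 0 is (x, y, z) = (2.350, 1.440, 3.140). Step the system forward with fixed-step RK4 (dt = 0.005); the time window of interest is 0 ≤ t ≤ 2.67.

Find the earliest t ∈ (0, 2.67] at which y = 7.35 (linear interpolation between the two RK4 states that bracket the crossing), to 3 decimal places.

t=0.000: state=(2.350, 1.440, 3.140)
step 1 (dt=0.005): k1=(-9.100, 29.397, -4.818), k2=(-8.138, 29.053, -4.648), k3=(-8.170, 29.084, -4.647), k4=(-7.237, 28.769, -4.480); state += dt/6·(k1+2k2+2k3+k4)
t=0.005: state=(2.309, 1.585, 3.117)
t=0.010: state=(2.277, 1.728, 3.095)
t=0.015: state=(2.254, 1.868, 3.075)
continuing one RK4 step at a time; state shown every 20 steps (Δt=0.1):
t=0.100: state=(2.809, 4.314, 3.042)
t=0.175: state=(4.440, 7.299, 3.928)
next step: t=0.180: state=(4.585, 7.538, 4.043) — y has crossed 7.35
linear interpolation between t=0.175 (7.29864) and t=0.180 (7.53850) → t≈0.176

t = 0.176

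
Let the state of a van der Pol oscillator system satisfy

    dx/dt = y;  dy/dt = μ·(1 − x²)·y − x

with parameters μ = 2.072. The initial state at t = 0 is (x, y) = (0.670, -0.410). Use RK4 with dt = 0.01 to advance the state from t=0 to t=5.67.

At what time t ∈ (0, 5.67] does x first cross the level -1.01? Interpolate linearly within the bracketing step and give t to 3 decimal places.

t = 1.065

t=0.000: state=(0.670, -0.410)
step 1 (dt=0.01): k1=(-0.410, -1.138), k2=(-0.416, -1.145), k3=(-0.416, -1.145), k4=(-0.421, -1.152); state += dt/6·(k1+2k2+2k3+k4)
t=0.010: state=(0.666, -0.421)
t=0.020: state=(0.662, -0.433)
t=0.030: state=(0.657, -0.445)
continuing one RK4 step at a time; state shown every 20 steps (Δt=0.2):
t=0.200: state=(0.563, -0.671)
t=0.400: state=(0.395, -1.036)
t=0.600: state=(0.136, -1.586)
t=0.800: state=(-0.257, -2.377)
t=1.000: state=(-0.810, -3.064)
t=1.060: state=(-0.995, -3.080)
next step: t=1.070: state=(-1.026, -3.069) — x has crossed -1.01
linear interpolation between t=1.060 (-0.99536) and t=1.070 (-1.02611) → t≈1.065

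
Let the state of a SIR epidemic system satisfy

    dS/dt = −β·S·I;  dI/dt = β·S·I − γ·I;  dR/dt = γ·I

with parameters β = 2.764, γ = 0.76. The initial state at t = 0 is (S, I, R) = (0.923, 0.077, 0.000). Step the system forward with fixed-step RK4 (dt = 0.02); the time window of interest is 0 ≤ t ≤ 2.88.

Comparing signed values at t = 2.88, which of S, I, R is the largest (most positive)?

t=0.000: state=(0.923, 0.077, 0.000)
step 1 (dt=0.02): k1=(-0.196, 0.138, 0.059), k2=(-0.200, 0.140, 0.060), k3=(-0.200, 0.140, 0.060), k4=(-0.203, 0.142, 0.061); state += dt/6·(k1+2k2+2k3+k4)
t=0.020: state=(0.919, 0.080, 0.001)
t=0.040: state=(0.915, 0.083, 0.002)
t=0.060: state=(0.911, 0.086, 0.004)
continuing one RK4 step at a time; state shown every 5 steps (Δt=0.1):
t=0.100: state=(0.902, 0.092, 0.006)
t=0.200: state=(0.877, 0.109, 0.014)
t=0.300: state=(0.849, 0.128, 0.023)
t=0.400: state=(0.817, 0.149, 0.034)
t=0.500: state=(0.781, 0.173, 0.046)
t=0.600: state=(0.742, 0.198, 0.060)
t=0.700: state=(0.701, 0.224, 0.076)
t=0.800: state=(0.656, 0.250, 0.094)
t=0.900: state=(0.610, 0.276, 0.114)
t=1.000: state=(0.563, 0.301, 0.136)
t=1.100: state=(0.517, 0.324, 0.160)
t=1.200: state=(0.471, 0.344, 0.185)
t=1.300: state=(0.427, 0.361, 0.212)
t=1.400: state=(0.386, 0.374, 0.240)
t=1.500: state=(0.348, 0.384, 0.269)
t=1.600: state=(0.312, 0.390, 0.298)
t=1.700: state=(0.280, 0.392, 0.328)
t=1.800: state=(0.252, 0.391, 0.357)
t=1.900: state=(0.226, 0.387, 0.387)
t=2.000: state=(0.203, 0.381, 0.416)
t=2.100: state=(0.183, 0.372, 0.445)
t=2.200: state=(0.165, 0.362, 0.473)
t=2.300: state=(0.150, 0.350, 0.500)
t=2.400: state=(0.136, 0.338, 0.526)
t=2.500: state=(0.124, 0.325, 0.551)
t=2.600: state=(0.114, 0.311, 0.575)
t=2.700: state=(0.105, 0.297, 0.598)
t=2.800: state=(0.097, 0.283, 0.620)
t=2.880: state=(0.091, 0.272, 0.637)
compare at T: S=0.091, I=0.272, R=0.637

largest component: R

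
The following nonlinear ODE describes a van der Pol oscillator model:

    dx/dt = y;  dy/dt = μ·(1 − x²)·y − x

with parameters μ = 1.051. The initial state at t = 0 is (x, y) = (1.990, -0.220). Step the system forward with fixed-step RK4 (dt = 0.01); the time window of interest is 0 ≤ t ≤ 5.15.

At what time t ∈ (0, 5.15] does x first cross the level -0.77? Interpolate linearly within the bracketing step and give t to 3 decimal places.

t = 2.377

t=0.000: state=(1.990, -0.220)
step 1 (dt=0.01): k1=(-0.220, -1.306), k2=(-0.227, -1.285), k3=(-0.226, -1.286), k4=(-0.233, -1.266); state += dt/6·(k1+2k2+2k3+k4)
t=0.010: state=(1.988, -0.233)
t=0.020: state=(1.985, -0.245)
t=0.030: state=(1.983, -0.257)
continuing one RK4 step at a time; state shown every 20 steps (Δt=0.2):
t=0.200: state=(1.924, -0.417)
t=0.400: state=(1.828, -0.538)
t=0.600: state=(1.711, -0.630)
t=0.800: state=(1.577, -0.718)
t=1.000: state=(1.423, -0.816)
t=1.200: state=(1.248, -0.939)
t=1.400: state=(1.045, -1.101)
t=1.600: state=(0.804, -1.322)
t=1.800: state=(0.511, -1.628)
t=2.000: state=(0.146, -2.032)
t=2.200: state=(-0.306, -2.482)
t=2.370: state=(-0.752, -2.722)
next step: t=2.380: state=(-0.779, -2.726) — x has crossed -0.77
linear interpolation between t=2.370 (-0.75173) and t=2.380 (-0.77897) → t≈2.377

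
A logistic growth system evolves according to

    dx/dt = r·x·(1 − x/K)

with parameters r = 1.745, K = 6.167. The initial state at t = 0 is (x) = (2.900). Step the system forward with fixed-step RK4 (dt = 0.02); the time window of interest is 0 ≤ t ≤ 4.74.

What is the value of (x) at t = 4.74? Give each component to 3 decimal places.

(x) = (6.165)

t=0.000: state=(2.900)
step 1 (dt=0.02): k1=(2.681), k2=(2.683), k3=(2.683), k4=(2.686); state += dt/6·(k1+2k2+2k3+k4)
t=0.020: state=(2.954)
t=0.040: state=(3.007)
t=0.060: state=(3.061)
continuing one RK4 step at a time; state shown every 10 steps (Δt=0.2):
t=0.200: state=(3.436)
t=0.400: state=(3.952)
t=0.600: state=(4.419)
t=0.800: state=(4.822)
t=1.000: state=(5.153)
t=1.200: state=(5.415)
t=1.400: state=(5.617)
t=1.600: state=(5.769)
t=1.800: state=(5.881)
t=2.000: state=(5.962)
t=2.200: state=(6.021)
t=2.400: state=(6.063)
t=2.600: state=(6.094)
t=2.800: state=(6.115)
t=3.000: state=(6.130)
t=3.200: state=(6.141)
t=3.400: state=(6.149)
t=3.600: state=(6.154)
t=3.800: state=(6.158)
t=4.000: state=(6.161)
t=4.200: state=(6.162)
t=4.400: state=(6.164)
t=4.600: state=(6.165)
t=4.740: state=(6.165)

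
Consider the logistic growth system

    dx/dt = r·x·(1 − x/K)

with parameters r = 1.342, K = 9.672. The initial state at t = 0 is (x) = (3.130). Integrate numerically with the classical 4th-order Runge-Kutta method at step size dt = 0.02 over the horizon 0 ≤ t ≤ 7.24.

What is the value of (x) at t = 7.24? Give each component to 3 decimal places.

(x) = (9.671)

t=0.000: state=(3.130)
step 1 (dt=0.02): k1=(2.841), k2=(2.854), k3=(2.855), k4=(2.868); state += dt/6·(k1+2k2+2k3+k4)
t=0.020: state=(3.187)
t=0.040: state=(3.245)
t=0.060: state=(3.303)
continuing one RK4 step at a time; state shown every 25 steps (Δt=0.5):
t=0.500: state=(4.676)
t=1.000: state=(6.255)
t=1.500: state=(7.561)
t=2.000: state=(8.464)
t=2.500: state=(9.014)
t=3.000: state=(9.324)
t=3.500: state=(9.491)
t=4.000: state=(9.579)
t=4.500: state=(9.624)
t=5.000: state=(9.647)
t=5.500: state=(9.659)
t=6.000: state=(9.666)
t=6.500: state=(9.669)
t=7.000: state=(9.670)
t=7.240: state=(9.671)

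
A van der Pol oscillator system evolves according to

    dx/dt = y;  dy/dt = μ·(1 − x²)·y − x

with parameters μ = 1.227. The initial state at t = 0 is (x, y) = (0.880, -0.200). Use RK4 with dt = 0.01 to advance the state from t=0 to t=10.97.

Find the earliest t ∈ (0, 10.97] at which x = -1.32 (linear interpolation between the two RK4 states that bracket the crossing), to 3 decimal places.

t = 1.737

t=0.000: state=(0.880, -0.200)
step 1 (dt=0.01): k1=(-0.200, -0.935), k2=(-0.205, -0.936), k3=(-0.205, -0.936), k4=(-0.209, -0.937); state += dt/6·(k1+2k2+2k3+k4)
t=0.010: state=(0.878, -0.209)
t=0.020: state=(0.876, -0.219)
t=0.030: state=(0.874, -0.228)
continuing one RK4 step at a time; state shown every 50 steps (Δt=0.5):
t=0.500: state=(0.658, -0.705)
t=1.000: state=(0.136, -1.444)
t=1.500: state=(-0.816, -2.237)
t=1.730: state=(-1.306, -1.903)
next step: t=1.740: state=(-1.325, -1.873) — x has crossed -1.32
linear interpolation between t=1.730 (-1.30637) and t=1.740 (-1.32525) → t≈1.737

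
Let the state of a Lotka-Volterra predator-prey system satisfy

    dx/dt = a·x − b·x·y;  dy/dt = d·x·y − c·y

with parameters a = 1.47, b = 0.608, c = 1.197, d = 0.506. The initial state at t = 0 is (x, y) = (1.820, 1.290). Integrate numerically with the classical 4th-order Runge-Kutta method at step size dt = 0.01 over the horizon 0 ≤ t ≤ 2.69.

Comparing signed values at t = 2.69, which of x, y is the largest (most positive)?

largest component: y

t=0.000: state=(1.820, 1.290)
step 1 (dt=0.01): k1=(1.248, -0.356), k2=(1.254, -0.352), k3=(1.254, -0.352), k4=(1.260, -0.347); state += dt/6·(k1+2k2+2k3+k4)
t=0.010: state=(1.833, 1.286)
t=0.020: state=(1.845, 1.283)
t=0.030: state=(1.858, 1.280)
continuing one RK4 step at a time; state shown every 10 steps (Δt=0.1):
t=0.100: state=(1.951, 1.259)
t=0.200: state=(2.095, 1.237)
t=0.300: state=(2.252, 1.225)
t=0.400: state=(2.421, 1.223)
t=0.500: state=(2.603, 1.232)
t=0.600: state=(2.796, 1.253)
t=0.700: state=(2.998, 1.288)
t=0.800: state=(3.207, 1.336)
t=0.900: state=(3.419, 1.402)
t=1.000: state=(3.627, 1.487)
t=1.100: state=(3.827, 1.593)
t=1.200: state=(4.008, 1.723)
t=1.300: state=(4.162, 1.880)
t=1.400: state=(4.277, 2.065)
t=1.500: state=(4.342, 2.279)
t=1.600: state=(4.347, 2.520)
t=1.700: state=(4.286, 2.782)
t=1.800: state=(4.158, 3.057)
t=1.900: state=(3.966, 3.332)
t=2.000: state=(3.721, 3.591)
t=2.100: state=(3.441, 3.819)
t=2.200: state=(3.141, 4.003)
t=2.300: state=(2.841, 4.131)
t=2.400: state=(2.554, 4.201)
t=2.500: state=(2.290, 4.212)
t=2.600: state=(2.055, 4.171)
t=2.690: state=(1.871, 4.094)
compare at T: x=1.871, y=4.094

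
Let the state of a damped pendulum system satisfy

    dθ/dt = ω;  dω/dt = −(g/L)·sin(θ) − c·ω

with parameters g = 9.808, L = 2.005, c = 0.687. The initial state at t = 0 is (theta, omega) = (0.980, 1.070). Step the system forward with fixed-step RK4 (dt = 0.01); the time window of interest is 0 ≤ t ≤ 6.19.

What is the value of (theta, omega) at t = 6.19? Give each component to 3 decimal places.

t=0.000: state=(0.980, 1.070)
step 1 (dt=0.01): k1=(1.070, -4.798), k2=(1.046, -4.796), k3=(1.046, -4.795), k4=(1.022, -4.793); state += dt/6·(k1+2k2+2k3+k4)
t=0.010: state=(0.990, 1.022)
t=0.020: state=(1.000, 0.974)
t=0.030: state=(1.010, 0.926)
continuing one RK4 step at a time; state shown every 20 steps (Δt=0.2):
t=0.200: state=(1.100, 0.137)
t=0.400: state=(1.042, -0.688)
t=0.600: state=(0.836, -1.341)
t=0.800: state=(0.523, -1.743)
t=1.000: state=(0.160, -1.821)
t=1.200: state=(-0.184, -1.569)
t=1.400: state=(-0.451, -1.074)
t=1.600: state=(-0.606, -0.466)
t=1.800: state=(-0.638, 0.134)
t=2.000: state=(-0.559, 0.637)
t=2.200: state=(-0.394, 0.977)
t=2.400: state=(-0.182, 1.110)
t=2.600: state=(0.036, 1.031)
t=2.800: state=(0.219, 0.777)
t=3.000: state=(0.340, 0.419)
t=3.200: state=(0.385, 0.035)
t=3.400: state=(0.357, -0.305)
t=3.600: state=(0.269, -0.550)
t=3.800: state=(0.145, -0.668)
t=4.000: state=(0.011, -0.652)
t=4.200: state=(-0.108, -0.521)
t=4.400: state=(-0.192, -0.313)
t=4.600: state=(-0.231, -0.077)
t=4.800: state=(-0.224, 0.142)
t=5.000: state=(-0.178, 0.308)
t=5.200: state=(-0.106, 0.399)
t=5.400: state=(-0.024, 0.406)
t=5.600: state=(0.052, 0.339)
t=5.800: state=(0.108, 0.220)
t=6.000: state=(0.138, 0.077)
t=6.190: state=(0.140, -0.055)

(theta, omega) = (0.140, -0.055)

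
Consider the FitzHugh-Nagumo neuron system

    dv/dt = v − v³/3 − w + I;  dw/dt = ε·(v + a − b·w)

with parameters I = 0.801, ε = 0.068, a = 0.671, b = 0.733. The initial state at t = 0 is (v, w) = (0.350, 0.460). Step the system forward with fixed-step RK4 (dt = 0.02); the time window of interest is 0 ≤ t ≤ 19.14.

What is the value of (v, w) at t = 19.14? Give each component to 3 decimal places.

t=0.000: state=(0.350, 0.460)
step 1 (dt=0.02): k1=(0.677, 0.046), k2=(0.682, 0.047), k3=(0.682, 0.047), k4=(0.688, 0.047); state += dt/6·(k1+2k2+2k3+k4)
t=0.020: state=(0.364, 0.461)
t=0.040: state=(0.378, 0.462)
t=0.060: state=(0.392, 0.463)
continuing one RK4 step at a time; state shown every 50 steps (Δt=1):
t=1.000: state=(1.224, 0.533)
t=2.000: state=(1.726, 0.654)
t=3.000: state=(1.757, 0.783)
t=4.000: state=(1.708, 0.905)
t=5.000: state=(1.649, 1.017)
t=6.000: state=(1.587, 1.119)
t=7.000: state=(1.523, 1.212)
t=8.000: state=(1.456, 1.297)
t=9.000: state=(1.386, 1.372)
t=10.000: state=(1.310, 1.439)
t=11.000: state=(1.228, 1.498)
t=12.000: state=(1.136, 1.548)
t=13.000: state=(1.026, 1.589)
t=14.000: state=(0.884, 1.620)
t=15.000: state=(0.677, 1.638)
t=16.000: state=(0.300, 1.637)
t=17.000: state=(-0.593, 1.596)
t=18.000: state=(-1.776, 1.480)
t=19.000: state=(-1.955, 1.325)
t=19.140: state=(-1.952, 1.304)

(v, w) = (-1.952, 1.304)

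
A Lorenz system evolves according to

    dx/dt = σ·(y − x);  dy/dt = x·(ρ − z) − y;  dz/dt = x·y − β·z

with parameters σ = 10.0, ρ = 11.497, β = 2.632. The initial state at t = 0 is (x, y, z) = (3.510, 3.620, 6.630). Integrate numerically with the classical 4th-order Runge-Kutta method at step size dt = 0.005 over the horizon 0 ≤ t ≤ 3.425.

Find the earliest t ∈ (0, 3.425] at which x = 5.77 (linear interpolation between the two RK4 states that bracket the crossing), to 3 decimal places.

t=0.000: state=(3.510, 3.620, 6.630)
step 1 (dt=0.005): k1=(1.100, 13.463, -4.744), k2=(1.409, 13.485, -4.585), k3=(1.402, 13.487, -4.583), k4=(1.704, 13.510, -4.421); state += dt/6·(k1+2k2+2k3+k4)
t=0.005: state=(3.517, 3.687, 6.607)
t=0.010: state=(3.527, 3.755, 6.586)
t=0.015: state=(3.540, 3.823, 6.566)
continuing one RK4 step at a time; state shown every 40 steps (Δt=0.2):
t=0.200: state=(5.271, 6.599, 7.447)
t=0.235: state=(5.740, 7.083, 8.054)
next step: t=0.240: state=(5.807, 7.145, 8.153) — x has crossed 5.77
linear interpolation between t=0.235 (5.74040) and t=0.240 (5.80741) → t≈0.237

t = 0.237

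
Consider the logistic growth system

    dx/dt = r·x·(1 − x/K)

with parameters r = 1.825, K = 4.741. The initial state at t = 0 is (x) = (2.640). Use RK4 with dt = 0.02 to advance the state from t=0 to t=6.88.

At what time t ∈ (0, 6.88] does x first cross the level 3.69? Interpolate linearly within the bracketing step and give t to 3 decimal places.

t=0.000: state=(2.640)
step 1 (dt=0.02): k1=(2.135), k2=(2.131), k3=(2.131), k4=(2.126); state += dt/6·(k1+2k2+2k3+k4)
t=0.020: state=(2.683)
t=0.040: state=(2.725)
t=0.060: state=(2.767)
continuing one RK4 step at a time; state shown every 25 steps (Δt=0.5):
t=0.500: state=(3.593)
t=0.560: state=(3.685)
next step: t=0.580: state=(3.715) — x has crossed 3.69
linear interpolation between t=0.560 (3.68548) and t=0.580 (3.71512) → t≈0.563

t = 0.563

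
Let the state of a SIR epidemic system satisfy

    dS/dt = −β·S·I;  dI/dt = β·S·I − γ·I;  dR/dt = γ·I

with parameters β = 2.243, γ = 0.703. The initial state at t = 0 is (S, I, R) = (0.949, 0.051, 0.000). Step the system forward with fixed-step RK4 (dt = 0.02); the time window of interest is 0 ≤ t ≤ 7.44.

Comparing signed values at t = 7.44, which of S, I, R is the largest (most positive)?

largest component: R

t=0.000: state=(0.949, 0.051, 0.000)
step 1 (dt=0.02): k1=(-0.109, 0.073, 0.036), k2=(-0.110, 0.074, 0.036), k3=(-0.110, 0.074, 0.036), k4=(-0.111, 0.075, 0.037); state += dt/6·(k1+2k2+2k3+k4)
t=0.020: state=(0.947, 0.052, 0.001)
t=0.040: state=(0.945, 0.054, 0.001)
t=0.060: state=(0.942, 0.056, 0.002)
continuing one RK4 step at a time; state shown every 25 steps (Δt=0.5):
t=0.500: state=(0.874, 0.100, 0.026)
t=1.000: state=(0.750, 0.176, 0.074)
t=1.500: state=(0.586, 0.263, 0.151)
t=2.000: state=(0.420, 0.324, 0.255)
t=2.500: state=(0.288, 0.338, 0.373)
t=3.000: state=(0.200, 0.312, 0.488)
t=3.500: state=(0.144, 0.265, 0.590)
t=4.000: state=(0.110, 0.215, 0.675)
t=4.500: state=(0.089, 0.169, 0.742)
t=5.000: state=(0.075, 0.130, 0.794)
t=5.500: state=(0.066, 0.099, 0.834)
t=6.000: state=(0.060, 0.075, 0.865)
t=6.500: state=(0.056, 0.056, 0.888)
t=7.000: state=(0.053, 0.042, 0.905)
t=7.440: state=(0.051, 0.033, 0.917)
compare at T: S=0.051, I=0.033, R=0.917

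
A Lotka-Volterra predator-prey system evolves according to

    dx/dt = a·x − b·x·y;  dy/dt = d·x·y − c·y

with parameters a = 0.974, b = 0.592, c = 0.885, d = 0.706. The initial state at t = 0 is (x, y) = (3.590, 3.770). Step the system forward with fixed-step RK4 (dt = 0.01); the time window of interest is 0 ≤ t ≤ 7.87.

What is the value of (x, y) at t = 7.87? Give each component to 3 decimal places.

(x, y) = (4.514, 1.704)

t=0.000: state=(3.590, 3.770)
step 1 (dt=0.01): k1=(-4.516, 6.219), k2=(-4.553, 6.209), k3=(-4.553, 6.209), k4=(-4.589, 6.198); state += dt/6·(k1+2k2+2k3+k4)
t=0.010: state=(3.544, 3.832)
t=0.020: state=(3.498, 3.894)
t=0.030: state=(3.451, 3.955)
continuing one RK4 step at a time; state shown every 50 steps (Δt=0.5):
t=0.500: state=(1.341, 5.644)
t=1.000: state=(0.448, 4.805)
t=1.500: state=(0.216, 3.441)
t=2.000: state=(0.150, 2.352)
t=2.500: state=(0.138, 1.588)
t=3.000: state=(0.152, 1.073)
t=3.500: state=(0.190, 0.732)
t=4.000: state=(0.258, 0.508)
t=4.500: state=(0.369, 0.364)
t=5.000: state=(0.547, 0.274)
t=5.500: state=(0.828, 0.224)
t=6.000: state=(1.265, 0.207)
t=6.500: state=(1.931, 0.232)
t=7.000: state=(2.896, 0.346)
t=7.500: state=(4.055, 0.758)
t=7.870: state=(4.514, 1.704)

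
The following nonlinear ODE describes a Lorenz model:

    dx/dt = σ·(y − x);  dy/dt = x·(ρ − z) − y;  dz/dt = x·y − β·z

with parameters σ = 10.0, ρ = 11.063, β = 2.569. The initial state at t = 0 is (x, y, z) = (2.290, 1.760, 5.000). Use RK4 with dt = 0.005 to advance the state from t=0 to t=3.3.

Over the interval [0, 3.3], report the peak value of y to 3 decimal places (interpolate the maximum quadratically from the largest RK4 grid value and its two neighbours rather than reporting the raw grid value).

max y = 8.669

t=0.000: state=(2.290, 1.760, 5.000)
step 1 (dt=0.005): k1=(-5.300, 12.124, -8.815), k2=(-4.864, 12.064, -8.712), k3=(-4.877, 12.070, -8.711), k4=(-4.453, 12.015, -8.609); state += dt/6·(k1+2k2+2k3+k4)
t=0.005: state=(2.266, 1.820, 4.956)
t=0.010: state=(2.245, 1.880, 4.914)
t=0.015: state=(2.229, 1.940, 4.872)
continuing one RK4 step at a time; state shown every 40 steps (Δt=0.2):
t=0.200: state=(3.300, 4.507, 4.296)
t=0.400: state=(6.579, 8.318, 7.914)
t=0.600: state=(7.404, 6.078, 14.023)
t=0.800: state=(3.907, 2.550, 11.759)
t=1.000: state=(2.702, 2.719, 8.206)
t=1.200: state=(3.568, 4.377, 6.598)
t=1.400: state=(5.695, 6.839, 8.204)
t=1.600: state=(6.782, 6.426, 12.096)
t=1.800: state=(4.904, 3.852, 11.812)
t=2.000: state=(3.671, 3.524, 9.306)
t=2.200: state=(4.133, 4.681, 7.997)
t=2.400: state=(5.516, 6.204, 9.034)
t=2.600: state=(6.127, 5.926, 11.287)
t=2.800: state=(5.053, 4.411, 11.219)
t=3.000: state=(4.241, 4.127, 9.640)
t=3.200: state=(4.549, 4.922, 8.818)
t=3.300: state=(4.979, 5.443, 9.006)
largest grid value and its neighbours: y(0.450)=8.66775, y(0.455)=8.66875, y(0.460)=8.66292
parabola through these three points peaks at t≈0.453 with y≈8.66918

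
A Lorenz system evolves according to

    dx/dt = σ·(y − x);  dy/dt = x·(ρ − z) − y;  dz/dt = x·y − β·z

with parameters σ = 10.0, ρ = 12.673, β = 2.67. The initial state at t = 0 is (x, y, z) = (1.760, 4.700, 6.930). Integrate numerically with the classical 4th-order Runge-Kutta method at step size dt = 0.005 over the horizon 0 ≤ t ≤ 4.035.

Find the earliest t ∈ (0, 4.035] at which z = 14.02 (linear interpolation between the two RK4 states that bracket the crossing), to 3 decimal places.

t = 0.369

t=0.000: state=(1.760, 4.700, 6.930)
step 1 (dt=0.005): k1=(29.400, 5.408, -10.231), k2=(28.800, 5.863, -9.793), k3=(28.827, 5.851, -9.800), k4=(28.251, 6.299, -9.367); state += dt/6·(k1+2k2+2k3+k4)
t=0.005: state=(1.904, 4.729, 6.881)
t=0.010: state=(2.043, 4.763, 6.836)
t=0.015: state=(2.176, 4.801, 6.796)
continuing one RK4 step at a time; state shown every 40 steps (Δt=0.2):
t=0.200: state=(5.958, 7.907, 8.247)
t=0.365: state=(8.185, 8.353, 13.901)
next step: t=0.370: state=(8.191, 8.258, 14.054) — z has crossed 14.02
linear interpolation between t=0.365 (13.90080) and t=0.370 (14.05424) → t≈0.369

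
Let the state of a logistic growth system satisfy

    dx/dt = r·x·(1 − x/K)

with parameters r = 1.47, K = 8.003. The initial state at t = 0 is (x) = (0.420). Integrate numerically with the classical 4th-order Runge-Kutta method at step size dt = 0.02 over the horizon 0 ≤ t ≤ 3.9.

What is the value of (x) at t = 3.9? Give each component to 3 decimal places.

t=0.000: state=(0.420)
step 1 (dt=0.02): k1=(0.585), k2=(0.593), k3=(0.593), k4=(0.601); state += dt/6·(k1+2k2+2k3+k4)
t=0.020: state=(0.432)
t=0.040: state=(0.444)
t=0.060: state=(0.457)
continuing one RK4 step at a time; state shown every 10 steps (Δt=0.2):
t=0.200: state=(0.554)
t=0.400: state=(0.726)
t=0.600: state=(0.944)
t=0.800: state=(1.218)
t=1.000: state=(1.554)
t=1.200: state=(1.955)
t=1.400: state=(2.421)
t=1.600: state=(2.944)
t=1.800: state=(3.509)
t=2.000: state=(4.095)
t=2.200: state=(4.676)
t=2.400: state=(5.230)
t=2.600: state=(5.736)
t=2.800: state=(6.182)
t=3.000: state=(6.563)
t=3.200: state=(6.878)
t=3.400: state=(7.133)
t=3.600: state=(7.337)
t=3.800: state=(7.496)
t=3.900: state=(7.561)

(x) = (7.561)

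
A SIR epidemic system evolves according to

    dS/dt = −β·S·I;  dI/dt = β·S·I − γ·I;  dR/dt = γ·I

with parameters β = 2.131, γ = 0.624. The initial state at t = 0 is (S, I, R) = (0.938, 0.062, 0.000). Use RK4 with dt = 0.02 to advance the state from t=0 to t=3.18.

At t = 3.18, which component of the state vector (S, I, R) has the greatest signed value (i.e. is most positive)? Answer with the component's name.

t=0.000: state=(0.938, 0.062, 0.000)
step 1 (dt=0.02): k1=(-0.124, 0.085, 0.039), k2=(-0.125, 0.086, 0.039), k3=(-0.125, 0.086, 0.039), k4=(-0.127, 0.087, 0.040); state += dt/6·(k1+2k2+2k3+k4)
t=0.020: state=(0.935, 0.064, 0.001)
t=0.040: state=(0.933, 0.065, 0.002)
t=0.060: state=(0.930, 0.067, 0.002)
continuing one RK4 step at a time; state shown every 10 steps (Δt=0.2):
t=0.200: state=(0.910, 0.081, 0.009)
t=0.400: state=(0.875, 0.105, 0.020)
t=0.600: state=(0.832, 0.133, 0.035)
t=0.800: state=(0.780, 0.166, 0.054)
t=1.000: state=(0.722, 0.202, 0.077)
t=1.200: state=(0.657, 0.239, 0.104)
t=1.400: state=(0.589, 0.275, 0.136)
t=1.600: state=(0.520, 0.307, 0.173)
t=1.800: state=(0.454, 0.334, 0.213)
t=2.000: state=(0.392, 0.353, 0.256)
t=2.200: state=(0.336, 0.363, 0.300)
t=2.400: state=(0.288, 0.366, 0.346)
t=2.600: state=(0.246, 0.362, 0.391)
t=2.800: state=(0.212, 0.352, 0.436)
t=3.000: state=(0.183, 0.338, 0.479)
t=3.180: state=(0.161, 0.323, 0.516)
compare at T: S=0.161, I=0.323, R=0.516

largest component: R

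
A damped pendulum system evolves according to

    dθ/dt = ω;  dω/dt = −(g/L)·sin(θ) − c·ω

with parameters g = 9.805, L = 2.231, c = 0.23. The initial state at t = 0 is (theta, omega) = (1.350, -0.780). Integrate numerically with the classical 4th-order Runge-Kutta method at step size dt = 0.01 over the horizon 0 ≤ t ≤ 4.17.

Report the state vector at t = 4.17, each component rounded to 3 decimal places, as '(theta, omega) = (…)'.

(theta, omega) = (-0.388, -1.444)

t=0.000: state=(1.350, -0.780)
step 1 (dt=0.01): k1=(-0.780, -4.109), k2=(-0.801, -4.100), k3=(-0.801, -4.100), k4=(-0.821, -4.092); state += dt/6·(k1+2k2+2k3+k4)
t=0.010: state=(1.342, -0.821)
t=0.020: state=(1.334, -0.862)
t=0.030: state=(1.325, -0.902)
continuing one RK4 step at a time; state shown every 20 steps (Δt=0.2):
t=0.200: state=(1.115, -1.557)
t=0.400: state=(0.738, -2.174)
t=0.600: state=(0.265, -2.488)
t=0.800: state=(-0.229, -2.388)
t=1.000: state=(-0.664, -1.905)
t=1.200: state=(-0.976, -1.186)
t=1.400: state=(-1.133, -0.381)
t=1.600: state=(-1.129, 0.418)
t=1.800: state=(-0.970, 1.149)
t=2.000: state=(-0.679, 1.730)
t=2.200: state=(-0.295, 2.055)
t=2.400: state=(0.120, 2.036)
t=2.600: state=(0.496, 1.679)
t=2.800: state=(0.776, 1.088)
t=3.000: state=(0.924, 0.387)
t=3.200: state=(0.930, -0.324)
t=3.400: state=(0.799, -0.968)
t=3.600: state=(0.553, -1.466)
t=3.800: state=(0.229, -1.728)
t=4.000: state=(-0.119, -1.695)
t=4.170: state=(-0.388, -1.444)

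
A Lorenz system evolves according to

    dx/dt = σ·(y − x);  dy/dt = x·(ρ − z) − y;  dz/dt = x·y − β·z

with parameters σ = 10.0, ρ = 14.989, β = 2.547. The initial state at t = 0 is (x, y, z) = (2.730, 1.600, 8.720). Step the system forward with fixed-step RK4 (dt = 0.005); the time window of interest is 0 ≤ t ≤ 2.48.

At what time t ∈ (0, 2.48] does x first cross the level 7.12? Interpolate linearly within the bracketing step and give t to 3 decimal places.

t = 0.358

t=0.000: state=(2.730, 1.600, 8.720)
step 1 (dt=0.005): k1=(-11.300, 15.514, -17.842), k2=(-10.630, 15.419, -17.669), k3=(-10.649, 15.429, -17.668), k4=(-9.996, 15.340, -17.496); state += dt/6·(k1+2k2+2k3+k4)
t=0.005: state=(2.677, 1.677, 8.632)
t=0.010: state=(2.630, 1.753, 8.545)
t=0.015: state=(2.589, 1.829, 8.460)
continuing one RK4 step at a time; state shown every 20 steps (Δt=0.1):
t=0.100: state=(2.573, 3.134, 7.288)
t=0.200: state=(3.632, 5.165, 6.774)
t=0.300: state=(5.625, 8.047, 7.975)
t=0.355: state=(7.038, 9.689, 9.840)
next step: t=0.360: state=(7.171, 9.820, 10.060) — x has crossed 7.12
linear interpolation between t=0.355 (7.03827) and t=0.360 (7.17080) → t≈0.358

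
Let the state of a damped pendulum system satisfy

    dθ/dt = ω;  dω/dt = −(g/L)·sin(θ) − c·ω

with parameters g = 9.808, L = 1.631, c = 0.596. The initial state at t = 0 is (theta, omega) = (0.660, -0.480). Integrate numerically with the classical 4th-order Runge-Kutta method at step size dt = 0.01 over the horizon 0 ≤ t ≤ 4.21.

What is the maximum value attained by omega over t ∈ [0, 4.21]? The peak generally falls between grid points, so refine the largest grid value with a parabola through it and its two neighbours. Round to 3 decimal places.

max omega = 0.943

t=0.000: state=(0.660, -0.480)
step 1 (dt=0.01): k1=(-0.480, -3.401), k2=(-0.497, -3.379), k3=(-0.497, -3.379), k4=(-0.514, -3.357); state += dt/6·(k1+2k2+2k3+k4)
t=0.010: state=(0.655, -0.514)
t=0.020: state=(0.650, -0.547)
t=0.030: state=(0.644, -0.580)
continuing one RK4 step at a time; state shown every 20 steps (Δt=0.2):
t=0.200: state=(0.503, -1.056)
t=0.400: state=(0.256, -1.359)
t=0.600: state=(-0.019, -1.336)
t=0.800: state=(-0.259, -1.021)
t=1.000: state=(-0.415, -0.521)
t=1.200: state=(-0.464, 0.029)
t=1.400: state=(-0.408, 0.512)
t=1.600: state=(-0.270, 0.835)
t=1.800: state=(-0.088, 0.943)
t=2.000: state=(0.093, 0.830)
t=2.200: state=(0.233, 0.547)
t=2.400: state=(0.306, 0.176)
t=2.600: state=(0.303, -0.190)
t=2.800: state=(0.235, -0.475)
t=3.000: state=(0.123, -0.624)
t=3.200: state=(-0.004, -0.620)
t=3.400: state=(-0.116, -0.478)
t=3.600: state=(-0.189, -0.247)
t=3.800: state=(-0.213, 0.013)
t=4.000: state=(-0.187, 0.240)
t=4.200: state=(-0.122, 0.389)
t=4.210: state=(-0.118, 0.394)
largest grid value and its neighbours: omega(1.780)=0.94244, omega(1.790)=0.94296, omega(1.800)=0.94290
parabola through these three points peaks at t≈1.794 with omega≈0.94300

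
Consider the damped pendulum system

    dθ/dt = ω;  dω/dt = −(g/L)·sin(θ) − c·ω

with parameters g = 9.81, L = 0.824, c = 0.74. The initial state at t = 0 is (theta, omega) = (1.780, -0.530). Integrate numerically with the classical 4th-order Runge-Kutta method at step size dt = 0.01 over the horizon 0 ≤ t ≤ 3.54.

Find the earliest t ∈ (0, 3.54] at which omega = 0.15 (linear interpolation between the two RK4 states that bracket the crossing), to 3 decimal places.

t = 1.046

t=0.000: state=(1.780, -0.530)
step 1 (dt=0.01): k1=(-0.530, -11.254), k2=(-0.586, -11.218), k3=(-0.586, -11.219), k4=(-0.642, -11.185); state += dt/6·(k1+2k2+2k3+k4)
t=0.010: state=(1.774, -0.642)
t=0.020: state=(1.767, -0.754)
t=0.030: state=(1.759, -0.865)
continuing one RK4 step at a time; state shown every 20 steps (Δt=0.2):
t=0.200: state=(1.457, -2.653)
t=0.400: state=(0.752, -4.241)
t=0.600: state=(-0.134, -4.287)
t=0.800: state=(-0.844, -2.608)
t=1.000: state=(-1.141, -0.355)
t=1.040: state=(-1.146, 0.083)
next step: t=1.050: state=(-1.145, 0.191) — omega has crossed 0.15
linear interpolation between t=1.040 (0.08309) and t=1.050 (0.19054) → t≈1.046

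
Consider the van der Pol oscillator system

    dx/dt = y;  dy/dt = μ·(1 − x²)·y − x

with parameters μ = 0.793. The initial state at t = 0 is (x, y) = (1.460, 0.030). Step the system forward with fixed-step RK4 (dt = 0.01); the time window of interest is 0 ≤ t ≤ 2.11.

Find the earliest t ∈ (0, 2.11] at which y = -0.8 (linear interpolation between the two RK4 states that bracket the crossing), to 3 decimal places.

t=0.000: state=(1.460, 0.030)
step 1 (dt=0.01): k1=(0.030, -1.487), k2=(0.023, -1.480), k3=(0.023, -1.480), k4=(0.015, -1.474); state += dt/6·(k1+2k2+2k3+k4)
t=0.010: state=(1.460, 0.015)
t=0.020: state=(1.460, 0.001)
t=0.030: state=(1.460, -0.014)
continuing one RK4 step at a time; state shown every 10 steps (Δt=0.1):
t=0.100: state=(1.456, -0.112)
t=0.200: state=(1.438, -0.242)
t=0.300: state=(1.408, -0.359)
t=0.400: state=(1.366, -0.468)
t=0.500: state=(1.315, -0.569)
t=0.600: state=(1.253, -0.666)
t=0.700: state=(1.181, -0.760)
t=0.740: state=(1.150, -0.798)
next step: t=0.750: state=(1.142, -0.808) — y has crossed -0.8
linear interpolation between t=0.740 (-0.79818) and t=0.750 (-0.80764) → t≈0.742

t = 0.742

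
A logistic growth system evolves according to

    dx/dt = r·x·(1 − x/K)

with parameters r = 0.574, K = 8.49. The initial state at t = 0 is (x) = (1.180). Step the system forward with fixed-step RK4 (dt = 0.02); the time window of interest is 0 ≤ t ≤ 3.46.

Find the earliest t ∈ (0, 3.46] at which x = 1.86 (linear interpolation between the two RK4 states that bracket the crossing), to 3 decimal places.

t = 0.963

t=0.000: state=(1.180)
step 1 (dt=0.02): k1=(0.583), k2=(0.586), k3=(0.586), k4=(0.588); state += dt/6·(k1+2k2+2k3+k4)
t=0.020: state=(1.192)
t=0.040: state=(1.204)
t=0.060: state=(1.215)
continuing one RK4 step at a time; state shown every 10 steps (Δt=0.2):
t=0.200: state=(1.302)
t=0.400: state=(1.433)
t=0.600: state=(1.575)
t=0.800: state=(1.728)
t=0.960: state=(1.858)
next step: t=0.980: state=(1.874) — x has crossed 1.86
linear interpolation between t=0.960 (1.85759) and t=0.980 (1.87430) → t≈0.963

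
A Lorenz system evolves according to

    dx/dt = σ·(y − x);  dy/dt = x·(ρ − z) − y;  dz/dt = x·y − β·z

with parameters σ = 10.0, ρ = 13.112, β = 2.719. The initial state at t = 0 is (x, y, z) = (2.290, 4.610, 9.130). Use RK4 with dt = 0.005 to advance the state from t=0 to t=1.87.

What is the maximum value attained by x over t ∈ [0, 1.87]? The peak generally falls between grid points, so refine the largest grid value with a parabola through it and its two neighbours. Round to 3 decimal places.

max x = 7.680

t=0.000: state=(2.290, 4.610, 9.130)
step 1 (dt=0.005): k1=(23.200, 4.509, -14.268), k2=(22.733, 4.812, -13.877), k3=(22.752, 4.804, -13.883), k4=(22.303, 5.105, -13.497); state += dt/6·(k1+2k2+2k3+k4)
t=0.005: state=(2.404, 4.634, 9.061)
t=0.010: state=(2.513, 4.661, 8.995)
t=0.015: state=(2.619, 4.691, 8.933)
continuing one RK4 step at a time; state shown every 20 steps (Δt=0.1):
t=0.100: state=(4.061, 5.563, 8.414)
t=0.200: state=(5.558, 7.074, 9.114)
t=0.300: state=(6.980, 8.187, 11.244)
t=0.400: state=(7.679, 7.748, 13.852)
t=0.500: state=(7.085, 5.933, 15.044)
t=0.600: state=(5.723, 4.337, 14.291)
t=0.700: state=(4.575, 3.730, 12.645)
t=0.800: state=(4.072, 3.901, 11.039)
t=0.900: state=(4.191, 4.578, 9.922)
t=1.000: state=(4.801, 5.609, 9.560)
t=1.100: state=(5.734, 6.738, 10.158)
t=1.200: state=(6.661, 7.418, 11.656)
t=1.300: state=(7.074, 7.082, 13.338)
t=1.400: state=(6.675, 5.929, 14.117)
t=1.500: state=(5.782, 4.851, 13.665)
t=1.600: state=(4.985, 4.378, 12.541)
t=1.700: state=(4.617, 4.491, 11.384)
t=1.800: state=(4.715, 5.021, 10.597)
t=1.870: state=(5.014, 5.549, 10.397)
largest grid value and its neighbours: x(0.400)=7.67855, x(0.405)=7.68027, x(0.410)=7.67845
parabola through these three points peaks at t≈0.405 with x≈7.68027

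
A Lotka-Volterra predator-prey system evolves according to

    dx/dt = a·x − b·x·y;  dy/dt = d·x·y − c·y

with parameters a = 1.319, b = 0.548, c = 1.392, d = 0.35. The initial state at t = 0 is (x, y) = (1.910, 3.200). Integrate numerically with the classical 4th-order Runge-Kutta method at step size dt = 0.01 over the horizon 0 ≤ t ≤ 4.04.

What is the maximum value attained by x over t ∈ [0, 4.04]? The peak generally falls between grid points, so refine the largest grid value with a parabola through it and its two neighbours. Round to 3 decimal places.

max x = 7.539

t=0.000: state=(1.910, 3.200)
step 1 (dt=0.01): k1=(-0.830, -2.315), k2=(-0.816, -2.311), k3=(-0.816, -2.311), k4=(-0.802, -2.308); state += dt/6·(k1+2k2+2k3+k4)
t=0.010: state=(1.902, 3.177)
t=0.020: state=(1.894, 3.154)
t=0.030: state=(1.886, 3.131)
continuing one RK4 step at a time; state shown every 20 steps (Δt=0.2):
t=0.200: state=(1.795, 2.756)
t=0.400: state=(1.766, 2.362)
t=0.600: state=(1.809, 2.026)
t=0.800: state=(1.916, 1.746)
t=1.000: state=(2.086, 1.520)
t=1.200: state=(2.323, 1.342)
t=1.400: state=(2.631, 1.208)
t=1.600: state=(3.017, 1.114)
t=1.800: state=(3.488, 1.058)
t=2.000: state=(4.049, 1.042)
t=2.200: state=(4.697, 1.071)
t=2.400: state=(5.415, 1.154)
t=2.600: state=(6.164, 1.311)
t=2.800: state=(6.861, 1.566)
t=3.000: state=(7.375, 1.954)
t=3.200: state=(7.533, 2.499)
t=3.400: state=(7.191, 3.178)
t=3.600: state=(6.357, 3.874)
t=3.800: state=(5.245, 4.405)
t=4.000: state=(4.149, 4.629)
t=4.040: state=(3.952, 4.634)
largest grid value and its neighbours: x(3.160)=7.53842, x(3.170)=7.53900, x(3.180)=7.53834
parabola through these three points peaks at t≈3.170 with x≈7.53900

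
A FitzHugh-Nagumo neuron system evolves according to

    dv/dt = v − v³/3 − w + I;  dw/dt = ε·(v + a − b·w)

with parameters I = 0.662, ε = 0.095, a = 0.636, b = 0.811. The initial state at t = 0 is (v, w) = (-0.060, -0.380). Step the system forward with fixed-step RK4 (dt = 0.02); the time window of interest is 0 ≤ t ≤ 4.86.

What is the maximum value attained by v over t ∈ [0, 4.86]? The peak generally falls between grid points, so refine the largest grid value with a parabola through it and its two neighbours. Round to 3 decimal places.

max v = 1.980

t=0.000: state=(-0.060, -0.380)
step 1 (dt=0.02): k1=(0.982, 0.084), k2=(0.991, 0.085), k3=(0.991, 0.085), k4=(1.000, 0.086); state += dt/6·(k1+2k2+2k3+k4)
t=0.020: state=(-0.040, -0.378)
t=0.040: state=(-0.020, -0.377)
t=0.060: state=(0.001, -0.375)
continuing one RK4 step at a time; state shown every 10 steps (Δt=0.2):
t=0.200: state=(0.155, -0.361)
t=0.400: state=(0.412, -0.339)
t=0.600: state=(0.709, -0.311)
t=0.800: state=(1.029, -0.278)
t=1.000: state=(1.337, -0.239)
t=1.200: state=(1.593, -0.196)
t=1.400: state=(1.775, -0.149)
t=1.600: state=(1.887, -0.100)
t=1.800: state=(1.946, -0.050)
t=2.000: state=(1.973, -0.001)
t=2.200: state=(1.980, 0.049)
t=2.400: state=(1.977, 0.097)
t=2.600: state=(1.968, 0.145)
t=2.800: state=(1.956, 0.192)
t=3.000: state=(1.941, 0.238)
t=3.200: state=(1.926, 0.282)
t=3.400: state=(1.911, 0.326)
t=3.600: state=(1.895, 0.369)
t=3.800: state=(1.879, 0.411)
t=4.000: state=(1.863, 0.452)
t=4.200: state=(1.846, 0.492)
t=4.400: state=(1.830, 0.531)
t=4.600: state=(1.814, 0.569)
t=4.800: state=(1.797, 0.607)
t=4.860: state=(1.792, 0.618)
largest grid value and its neighbours: v(2.200)=1.98022, v(2.220)=1.98027, v(2.240)=1.98023
parabola through these three points peaks at t≈2.221 with v≈1.98027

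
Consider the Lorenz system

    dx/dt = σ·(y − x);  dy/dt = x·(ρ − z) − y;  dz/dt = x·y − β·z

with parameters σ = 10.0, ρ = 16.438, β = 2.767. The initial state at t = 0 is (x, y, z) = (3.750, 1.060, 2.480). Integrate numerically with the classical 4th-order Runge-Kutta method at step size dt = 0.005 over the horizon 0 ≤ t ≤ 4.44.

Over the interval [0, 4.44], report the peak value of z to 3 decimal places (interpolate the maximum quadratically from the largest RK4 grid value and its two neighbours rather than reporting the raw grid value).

t=0.000: state=(3.750, 1.060, 2.480)
step 1 (dt=0.005): k1=(-26.900, 51.282, -2.887), k2=(-24.945, 50.242, -2.466), k3=(-25.020, 50.309, -2.473), k4=(-23.134, 49.330, -2.074); state += dt/6·(k1+2k2+2k3+k4)
t=0.005: state=(3.625, 1.311, 2.468)
t=0.010: state=(3.518, 1.554, 2.459)
t=0.015: state=(3.428, 1.788, 2.454)
continuing one RK4 step at a time; state shown every 40 steps (Δt=0.2):
t=0.200: state=(6.617, 10.686, 5.804)
t=0.400: state=(11.744, 8.633, 24.511)
t=0.600: state=(2.312, -0.467, 16.786)
t=0.800: state=(0.146, -0.070, 9.614)
t=1.000: state=(0.019, 0.017, 5.528)
t=1.200: state=(0.046, 0.077, 3.179)
t=1.400: state=(0.188, 0.326, 1.831)
t=1.600: state=(0.842, 1.485, 1.121)
t=1.800: state=(3.883, 6.789, 2.082)
t=2.000: state=(12.442, 15.165, 18.818)
t=2.200: state=(4.670, -0.660, 20.712)
t=2.400: state=(-0.251, -0.963, 11.718)
t=2.600: state=(-1.273, -1.914, 6.914)
t=2.800: state=(-3.861, -6.133, 5.521)
t=3.000: state=(-10.436, -13.273, 15.718)
t=3.200: state=(-6.736, -2.252, 21.158)
t=3.400: state=(-1.782, -1.124, 12.764)
t=3.600: state=(-2.131, -2.976, 7.877)
t=3.800: state=(-5.602, -8.421, 7.908)
t=4.000: state=(-10.681, -10.654, 19.995)
t=4.200: state=(-4.890, -1.890, 18.299)
t=4.400: state=(-2.357, -2.402, 11.370)
t=4.440: state=(-2.444, -2.829, 10.415)
largest grid value and its neighbours: z(2.085)=25.77096, z(2.090)=25.79639, z(2.095)=25.78182
parabola through these three points peaks at t≈2.091 with z≈25.79675

max z = 25.797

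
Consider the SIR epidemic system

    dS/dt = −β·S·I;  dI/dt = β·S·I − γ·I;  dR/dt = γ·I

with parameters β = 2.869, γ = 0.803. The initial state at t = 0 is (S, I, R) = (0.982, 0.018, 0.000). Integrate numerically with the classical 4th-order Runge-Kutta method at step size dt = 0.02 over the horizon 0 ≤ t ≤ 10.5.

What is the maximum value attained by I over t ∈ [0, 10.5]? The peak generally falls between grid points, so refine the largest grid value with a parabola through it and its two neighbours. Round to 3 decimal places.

max I = 0.369

t=0.000: state=(0.982, 0.018, 0.000)
step 1 (dt=0.02): k1=(-0.051, 0.036, 0.014), k2=(-0.052, 0.037, 0.015), k3=(-0.052, 0.037, 0.015), k4=(-0.053, 0.038, 0.015); state += dt/6·(k1+2k2+2k3+k4)
t=0.020: state=(0.981, 0.019, 0.000)
t=0.040: state=(0.980, 0.020, 0.001)
t=0.060: state=(0.979, 0.020, 0.001)
continuing one RK4 step at a time; state shown every 25 steps (Δt=0.5):
t=0.500: state=(0.940, 0.048, 0.012)
t=1.000: state=(0.840, 0.116, 0.044)
t=1.500: state=(0.658, 0.230, 0.112)
t=2.000: state=(0.435, 0.337, 0.228)
t=2.500: state=(0.260, 0.368, 0.372)
t=3.000: state=(0.157, 0.330, 0.514)
t=3.500: state=(0.102, 0.265, 0.633)
t=4.000: state=(0.073, 0.200, 0.726)
t=4.500: state=(0.057, 0.147, 0.796)
t=5.000: state=(0.048, 0.106, 0.846)
t=5.500: state=(0.042, 0.076, 0.882)
t=6.000: state=(0.038, 0.054, 0.908)
t=6.500: state=(0.036, 0.038, 0.926)
t=7.000: state=(0.034, 0.027, 0.939)
t=7.500: state=(0.033, 0.019, 0.948)
t=8.000: state=(0.032, 0.013, 0.954)
t=8.500: state=(0.032, 0.009, 0.959)
t=9.000: state=(0.032, 0.006, 0.962)
t=9.500: state=(0.031, 0.005, 0.964)
t=10.000: state=(0.031, 0.003, 0.966)
t=10.500: state=(0.031, 0.002, 0.967)
largest grid value and its neighbours: I(2.400)=0.36865, I(2.420)=0.36878, I(2.440)=0.36878
parabola through these three points peaks at t≈2.430 with I≈0.36880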